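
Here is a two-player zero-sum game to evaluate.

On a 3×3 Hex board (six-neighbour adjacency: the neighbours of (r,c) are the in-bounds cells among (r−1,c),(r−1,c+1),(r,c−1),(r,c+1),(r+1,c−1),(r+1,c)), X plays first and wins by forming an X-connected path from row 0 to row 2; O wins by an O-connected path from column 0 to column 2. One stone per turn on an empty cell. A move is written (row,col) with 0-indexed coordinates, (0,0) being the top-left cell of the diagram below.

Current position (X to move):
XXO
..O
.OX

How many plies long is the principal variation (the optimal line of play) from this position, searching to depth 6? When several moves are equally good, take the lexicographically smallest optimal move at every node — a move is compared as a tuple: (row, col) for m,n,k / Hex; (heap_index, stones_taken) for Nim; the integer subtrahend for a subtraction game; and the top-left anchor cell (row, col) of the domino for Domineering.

ply 1, X at XXO/..O/.OX | (1,0)=-1→XXO/X.O/.OX; (1,1)=-1→XXO/.XO/.OX; (2,0)=+1→XXO/..O/XOX*
ply 2, O at XXO/..O/XOX | (1,0)=-1→XXO/O.O/XOX*; (1,1)=-1→XXO/.OO/XOX
ply 3, X at XXO/O.O/XOX | (1,1)=+1→XXO/OXO/XOX*
ply 4: XXO/OXO/XOX is terminal -1 (O); from XXO/..O/.OX depth 6

PV length from [XXO/..O/.OX]: 3 plies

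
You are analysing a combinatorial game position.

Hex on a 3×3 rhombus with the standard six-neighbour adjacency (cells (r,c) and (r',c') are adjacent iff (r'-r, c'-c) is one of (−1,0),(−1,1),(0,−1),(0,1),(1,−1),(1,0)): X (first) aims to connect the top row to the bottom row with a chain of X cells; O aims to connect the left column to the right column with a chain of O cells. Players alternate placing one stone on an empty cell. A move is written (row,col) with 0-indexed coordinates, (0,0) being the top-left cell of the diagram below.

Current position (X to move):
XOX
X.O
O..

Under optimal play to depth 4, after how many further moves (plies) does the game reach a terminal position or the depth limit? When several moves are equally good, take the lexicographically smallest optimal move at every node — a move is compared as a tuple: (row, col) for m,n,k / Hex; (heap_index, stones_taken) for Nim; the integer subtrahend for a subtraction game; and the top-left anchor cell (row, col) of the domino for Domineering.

[XOX/X.O/O..] X move#1: (1,1):-1/XOX/XXO/O..*, (2,1):-1/XOX/X.O/OX., (2,2):-1/XOX/X.O/O.X
[XOX/XXO/O..] O move#2: (2,1):+1/XOX/XXO/OO.*, (2,2):-1/XOX/XXO/O.O
[XOX/XXO/OO.] end (terminal -1, X#3); searched XOX/X.O/O.. to 4

PV length from [XOX/X.O/O..]: 2 plies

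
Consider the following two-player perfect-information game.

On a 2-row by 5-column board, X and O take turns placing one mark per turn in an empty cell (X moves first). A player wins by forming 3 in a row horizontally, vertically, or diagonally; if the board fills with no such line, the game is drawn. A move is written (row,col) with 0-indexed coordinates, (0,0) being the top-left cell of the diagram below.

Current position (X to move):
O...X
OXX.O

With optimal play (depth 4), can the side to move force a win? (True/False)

[O...X/OXX.O] X move#1: (0,1):+0/OX..X/OXX.O, (0,2):+1/O.X.X/OXX.O*, (0,3):+1/O..XX/OXX.O, (1,3):+1/O...X/OXXXO
[O.X.X/OXX.O] O move#2: (0,1):-1/OOX.X/OXX.O*, (0,3):-1/O.XOX/OXX.O, (1,3):-1/O.X.X/OXXOO
[OOX.X/OXX.O] X move#3: (0,3):+1/OOXXX/OXX.O*, (1,3):+1/OOX.X/OXXXO
[OOXXX/OXX.O] end (terminal -1, O#4); searched O...X/OXX.O to 4

X winning at [O...X/OXX.O]: True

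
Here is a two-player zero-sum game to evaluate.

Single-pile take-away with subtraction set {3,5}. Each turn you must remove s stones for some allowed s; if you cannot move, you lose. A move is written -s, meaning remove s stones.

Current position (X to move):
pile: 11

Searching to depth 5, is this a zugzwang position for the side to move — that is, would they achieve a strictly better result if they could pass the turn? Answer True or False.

[11] X move#1: -3:+1/8*, -5:-1/6
[8] O move#2: -3:-1/5*, -5:-1/3
[5] X move#3: -3:+1/2*, -5:+1/0
[2] end (terminal -1, O#4); searched 11 to 5
pass branch (O moves first from the same position):
  | [11] O move#1: -3:+1/8*, -5:-1/6
  | [8] X move#2: -3:-1/5*, -5:-1/3
  | [5] O move#3: -3:+1/2*, -5:+1/0
  | [2] end (terminal -1, X#4); searched 11 to 5
X moving scores +1; X passing scores -1

zugzwang(11, X) = False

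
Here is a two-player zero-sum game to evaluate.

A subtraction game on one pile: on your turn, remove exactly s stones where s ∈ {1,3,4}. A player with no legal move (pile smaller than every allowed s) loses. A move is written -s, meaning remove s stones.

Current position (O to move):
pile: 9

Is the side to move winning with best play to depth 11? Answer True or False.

ply 1, O at 9 | -1=-1→8*; -3=-1→6; -4=-1→5
ply 2, X at 8 | -1=+1→7*; -3=-1→5; -4=-1→4
ply 3, O at 7 | -1=-1→6*; -3=-1→4; -4=-1→3
ply 4, X at 6 | -1=-1→5; -3=-1→3; -4=+1→2*
ply 5, O at 2 | -1=-1→1*
ply 6, X at 1 | -1=+1→0*
ply 7: 0 is terminal -1 (O); from 9 depth 11

O winning at [9]: False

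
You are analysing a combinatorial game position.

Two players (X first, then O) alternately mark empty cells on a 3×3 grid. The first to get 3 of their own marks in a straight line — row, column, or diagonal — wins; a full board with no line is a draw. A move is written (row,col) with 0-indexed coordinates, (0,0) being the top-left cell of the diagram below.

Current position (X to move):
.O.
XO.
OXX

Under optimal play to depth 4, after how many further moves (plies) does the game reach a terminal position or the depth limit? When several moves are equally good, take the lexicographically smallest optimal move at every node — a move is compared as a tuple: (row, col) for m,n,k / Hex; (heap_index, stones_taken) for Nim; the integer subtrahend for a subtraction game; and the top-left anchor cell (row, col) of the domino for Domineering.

ply 1, X at .O./XO./OXX | (0,0)=-1→XO./XO./OXX; (0,2)=+0→.OX/XO./OXX*; (1,2)=-1→.O./XOX/OXX
ply 2, O at .OX/XO./OXX | (0,0)=-1→OOX/XO./OXX; (1,2)=+0→.OX/XOO/OXX*
ply 3, X at .OX/XOO/OXX | (0,0)=+0→XOX/XOO/OXX*
ply 4: XOX/XOO/OXX is terminal +0 (O); from .O./XO./OXX depth 4

PV length from [.O./XO./OXX]: 3 plies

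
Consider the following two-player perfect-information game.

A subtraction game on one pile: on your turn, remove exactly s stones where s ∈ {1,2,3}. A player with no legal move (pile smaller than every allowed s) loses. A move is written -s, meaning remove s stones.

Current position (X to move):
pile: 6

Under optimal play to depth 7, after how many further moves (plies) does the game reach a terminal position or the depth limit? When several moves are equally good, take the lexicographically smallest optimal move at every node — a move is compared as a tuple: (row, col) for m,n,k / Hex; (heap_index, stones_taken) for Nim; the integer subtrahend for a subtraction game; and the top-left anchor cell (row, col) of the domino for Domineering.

[6] X move#1: -1:-1/5, -2:+1/4*, -3:-1/3
[4] O move#2: -1:-1/3*, -2:-1/2, -3:-1/1
[3] X move#3: -1:-1/2, -2:-1/1, -3:+1/0*
[0] end (terminal -1, O#4); searched 6 to 7

PV length from [6]: 3 plies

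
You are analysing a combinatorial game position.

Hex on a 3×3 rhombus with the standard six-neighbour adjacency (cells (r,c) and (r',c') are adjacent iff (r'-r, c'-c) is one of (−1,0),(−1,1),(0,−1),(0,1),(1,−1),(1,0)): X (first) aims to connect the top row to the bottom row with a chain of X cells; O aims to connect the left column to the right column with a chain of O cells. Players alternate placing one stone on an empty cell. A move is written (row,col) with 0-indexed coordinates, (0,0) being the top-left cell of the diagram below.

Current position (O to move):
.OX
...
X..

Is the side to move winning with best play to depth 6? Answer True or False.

p1 O@[.OX/.../X..]: (0,0)[OOX/.../X..]-1* (1,0)[.OX/O../X..]-1 (1,1)[.OX/.O./X..]-1 (1,2)[.OX/..O/X..]-1 (2,1)[.OX/.../XO.]-1 (2,2)[.OX/.../X.O]-1
p2 X@[OOX/.../X..]: (1,0)[OOX/X../X..]+1* (1,1)[OOX/.X./X..]+1 (1,2)[OOX/..X/X..]+1 (2,1)[OOX/.../XX.]+1 (2,2)[OOX/.../X.X]+1
p3 O@[OOX/X../X..]: (1,1)[OOX/XO./X..]-1* (1,2)[OOX/X.O/X..]-1 (2,1)[OOX/X../XO.]-1 (2,2)[OOX/X../X.O]-1
p4 X@[OOX/XO./X..]: (1,2)[OOX/XOX/X..]+1* (2,1)[OOX/XO./XX.]-1 (2,2)[OOX/XO./X.X]-1
p5 O@[OOX/XOX/X..]: (2,1)[OOX/XOX/XO.]-1* (2,2)[OOX/XOX/X.O]-1
p6 X@[OOX/XOX/XO.]: (2,2)[OOX/XOX/XOX]+1*
p7 O@[OOX/XOX/XOX] terminal -1; root [.OX/.../X..] d6

O winning at [.OX/.../X..]: False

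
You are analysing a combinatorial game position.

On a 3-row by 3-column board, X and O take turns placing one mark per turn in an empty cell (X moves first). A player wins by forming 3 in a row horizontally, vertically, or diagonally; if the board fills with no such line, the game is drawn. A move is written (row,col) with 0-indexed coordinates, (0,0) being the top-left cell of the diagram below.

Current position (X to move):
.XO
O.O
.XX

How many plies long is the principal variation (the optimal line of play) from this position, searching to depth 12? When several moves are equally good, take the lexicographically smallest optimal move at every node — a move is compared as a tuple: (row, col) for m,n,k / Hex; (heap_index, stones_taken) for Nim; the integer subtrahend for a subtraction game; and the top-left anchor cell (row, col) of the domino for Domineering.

ply 1, X at .XO/O.O/.XX | (0,0)=-1→XXO/O.O/.XX; (1,1)=+1→.XO/OXO/.XX*; (2,0)=+1→.XO/O.O/XXX
ply 2: .XO/OXO/.XX is terminal -1 (O); from .XO/O.O/.XX depth 12

PV length from [.XO/O.O/.XX]: 1 ply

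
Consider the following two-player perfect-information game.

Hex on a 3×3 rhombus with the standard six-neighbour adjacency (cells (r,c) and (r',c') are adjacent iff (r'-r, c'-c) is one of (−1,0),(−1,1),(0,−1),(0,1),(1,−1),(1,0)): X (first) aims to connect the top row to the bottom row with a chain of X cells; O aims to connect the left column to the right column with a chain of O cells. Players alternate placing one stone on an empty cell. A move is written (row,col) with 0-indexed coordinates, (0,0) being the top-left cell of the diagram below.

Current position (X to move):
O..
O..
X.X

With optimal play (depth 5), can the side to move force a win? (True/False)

ply 1, X at O../O../X.X | (0,1)=-1→OX./O../X.X; (0,2)=+1→O.X/O../X.X*; (1,1)=+1→O../OX./X.X; (1,2)=-1→O../O.X/X.X; (2,1)=-1→O../O../XXX
ply 2, O at O.X/O../X.X | (0,1)=-1→OOX/O../X.X*; (1,1)=-1→O.X/OO./X.X; (1,2)=-1→O.X/O.O/X.X; (2,1)=-1→O.X/O../XOX
ply 3, X at OOX/O../X.X | (1,1)=+1→OOX/OX./X.X*; (1,2)=+1→OOX/O.X/X.X; (2,1)=+1→OOX/O../XXX
ply 4: OOX/OX./X.X is terminal -1 (O); from O../O../X.X depth 5

X winning at [O../O../X.X]: True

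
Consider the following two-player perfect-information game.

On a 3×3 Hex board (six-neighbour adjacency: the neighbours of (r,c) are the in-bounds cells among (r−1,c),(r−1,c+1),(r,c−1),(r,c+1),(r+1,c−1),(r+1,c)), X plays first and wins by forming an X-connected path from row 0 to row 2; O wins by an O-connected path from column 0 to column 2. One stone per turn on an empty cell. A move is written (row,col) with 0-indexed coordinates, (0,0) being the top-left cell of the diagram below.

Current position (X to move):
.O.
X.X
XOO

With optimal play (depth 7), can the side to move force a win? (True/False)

X winning at [.O./X.X/XOO]: True

[.O./X.X/XOO] X move#1: (0,0):+1/XO./X.X/XOO*, (0,2):+1/.OX/X.X/XOO, (1,1):+1/.O./XXX/XOO
[XO./X.X/XOO] end (terminal -1, O#2); searched .O./X.X/XOO to 7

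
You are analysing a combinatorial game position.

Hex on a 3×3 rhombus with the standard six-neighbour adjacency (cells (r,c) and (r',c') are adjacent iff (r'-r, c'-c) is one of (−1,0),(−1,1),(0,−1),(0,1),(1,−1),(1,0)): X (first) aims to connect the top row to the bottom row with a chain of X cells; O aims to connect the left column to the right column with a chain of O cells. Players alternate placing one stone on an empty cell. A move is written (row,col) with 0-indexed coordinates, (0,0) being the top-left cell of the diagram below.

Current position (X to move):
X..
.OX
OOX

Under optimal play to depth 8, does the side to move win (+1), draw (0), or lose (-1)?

value(X../.OX/OOX, X) = +1

ply 1, X at X../.OX/OOX | (0,1)=-1→XX./.OX/OOX; (0,2)=+1→X.X/.OX/OOX*; (1,0)=-1→X../XOX/OOX
ply 2: X.X/.OX/OOX is terminal -1 (O); from X../.OX/OOX depth 8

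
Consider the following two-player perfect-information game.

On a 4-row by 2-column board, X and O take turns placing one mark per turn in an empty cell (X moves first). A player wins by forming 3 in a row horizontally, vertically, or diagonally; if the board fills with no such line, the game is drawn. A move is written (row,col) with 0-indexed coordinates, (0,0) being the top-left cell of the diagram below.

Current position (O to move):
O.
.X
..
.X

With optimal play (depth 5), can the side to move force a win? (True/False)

O winning at [O./.X/../.X]: False

[O./.X/../.X] O move#1: (0,1):-1/OO/.X/../.X, (1,0):-1/O./OX/../.X, (2,0):-1/O./.X/O./.X, (2,1):+0/O./.X/.O/.X*, (3,0):-1/O./.X/../OX
[O./.X/.O/.X] X move#2: (0,1):+0/OX/.X/.O/.X*, (1,0):+0/O./XX/.O/.X, (2,0):+0/O./.X/XO/.X, (3,0):+0/O./.X/.O/XX
[OX/.X/.O/.X] O move#3: (1,0):+0/OX/OX/.O/.X*, (2,0):+0/OX/.X/OO/.X, (3,0):+0/OX/.X/.O/OX
[OX/OX/.O/.X] X move#4: (2,0):+0/OX/OX/XO/.X*, (3,0):-1/OX/OX/.O/XX
[OX/OX/XO/.X] O move#5: (3,0):+0/OX/OX/XO/OX*
[OX/OX/XO/OX] end (terminal +0, X#6); searched O./.X/../.X to 5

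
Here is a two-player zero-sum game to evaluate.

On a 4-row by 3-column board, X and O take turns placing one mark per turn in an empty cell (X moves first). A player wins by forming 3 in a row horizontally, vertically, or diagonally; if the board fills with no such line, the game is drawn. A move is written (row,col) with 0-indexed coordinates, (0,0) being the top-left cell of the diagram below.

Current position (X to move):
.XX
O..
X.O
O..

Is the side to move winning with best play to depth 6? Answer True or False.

[.XX/O../X.O/O..] X move#1: (0,0):+1/XXX/O../X.O/O..*, (1,1):+1/.XX/OX./X.O/O.., (1,2):+1/.XX/O.X/X.O/O.., (2,1):+1/.XX/O../XXO/O.., (3,1):+1/.XX/O../X.O/OX., (3,2):+1/.XX/O../X.O/O.X
[XXX/O../X.O/O..] end (terminal -1, O#2); searched .XX/O../X.O/O.. to 6

X winning at [.XX/O../X.O/O..]: True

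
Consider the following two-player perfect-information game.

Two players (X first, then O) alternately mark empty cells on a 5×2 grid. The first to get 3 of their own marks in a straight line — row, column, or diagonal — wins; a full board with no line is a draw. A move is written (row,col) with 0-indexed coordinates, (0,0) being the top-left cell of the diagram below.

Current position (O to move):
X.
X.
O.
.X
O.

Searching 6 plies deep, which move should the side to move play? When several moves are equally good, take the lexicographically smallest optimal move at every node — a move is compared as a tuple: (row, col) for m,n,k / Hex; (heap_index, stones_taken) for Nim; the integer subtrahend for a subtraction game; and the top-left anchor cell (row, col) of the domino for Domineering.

O's best at [X./X./O./.X/O.]: (3,0)

ply 1, O at X./X./O./.X/O. | (0,1)=+0→XO/X./O./.X/O.; (1,1)=+0→X./XO/O./.X/O.; (2,1)=+0→X./X./OO/.X/O.; (3,0)=+1→X./X./O./OX/O.*; (4,1)=+0→X./X./O./.X/OO
ply 2: X./X./O./OX/O. is terminal -1 (X); from X./X./O./.X/O. depth 6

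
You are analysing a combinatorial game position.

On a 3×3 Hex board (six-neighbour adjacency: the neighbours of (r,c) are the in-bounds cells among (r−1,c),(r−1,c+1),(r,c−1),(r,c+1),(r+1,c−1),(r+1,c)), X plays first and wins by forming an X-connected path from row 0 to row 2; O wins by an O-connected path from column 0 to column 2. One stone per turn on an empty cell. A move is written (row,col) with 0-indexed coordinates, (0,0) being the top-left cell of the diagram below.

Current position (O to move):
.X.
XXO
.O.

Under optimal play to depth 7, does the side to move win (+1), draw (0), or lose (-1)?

ply 1, O at .X./XXO/.O. | (0,0)=-1→OX./XXO/.O.; (0,2)=-1→.XO/XXO/.O.; (2,0)=+1→.X./XXO/OO.*; (2,2)=-1→.X./XXO/.OO
ply 2: .X./XXO/OO. is terminal -1 (X); from .X./XXO/.O. depth 7

value(.X./XXO/.O., O) = +1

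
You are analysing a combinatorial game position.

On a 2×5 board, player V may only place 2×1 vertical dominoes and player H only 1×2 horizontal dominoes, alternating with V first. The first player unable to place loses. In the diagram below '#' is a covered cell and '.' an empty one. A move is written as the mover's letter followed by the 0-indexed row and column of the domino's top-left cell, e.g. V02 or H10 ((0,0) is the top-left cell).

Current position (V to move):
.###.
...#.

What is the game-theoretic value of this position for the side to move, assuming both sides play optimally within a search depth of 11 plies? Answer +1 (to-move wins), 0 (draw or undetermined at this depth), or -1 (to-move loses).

value(.###./...#., V) = +1

[.###./...#.] V move#1: V00:+1/####./#..#.*, V04:-1/.####/...##
[####./#..#.] H move#2: H11:-1/####./####.*
[####./####.] V move#3: V04:+1/#####/#####*
[#####/#####] end (terminal -1, H#4); searched .###./...#. to 11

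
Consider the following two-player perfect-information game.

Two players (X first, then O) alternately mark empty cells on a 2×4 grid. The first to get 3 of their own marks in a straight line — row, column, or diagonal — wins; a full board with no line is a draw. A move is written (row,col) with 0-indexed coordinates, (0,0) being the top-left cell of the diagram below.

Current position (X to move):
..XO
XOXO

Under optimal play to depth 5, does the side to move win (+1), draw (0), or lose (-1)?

ply 1, X at ..XO/XOXO | (0,0)=+0→X.XO/XOXO*; (0,1)=+0→.XXO/XOXO
ply 2, O at X.XO/XOXO | (0,1)=+0→XOXO/XOXO*
ply 3: XOXO/XOXO is terminal +0 (X); from ..XO/XOXO depth 5

value(..XO/XOXO, X) = 0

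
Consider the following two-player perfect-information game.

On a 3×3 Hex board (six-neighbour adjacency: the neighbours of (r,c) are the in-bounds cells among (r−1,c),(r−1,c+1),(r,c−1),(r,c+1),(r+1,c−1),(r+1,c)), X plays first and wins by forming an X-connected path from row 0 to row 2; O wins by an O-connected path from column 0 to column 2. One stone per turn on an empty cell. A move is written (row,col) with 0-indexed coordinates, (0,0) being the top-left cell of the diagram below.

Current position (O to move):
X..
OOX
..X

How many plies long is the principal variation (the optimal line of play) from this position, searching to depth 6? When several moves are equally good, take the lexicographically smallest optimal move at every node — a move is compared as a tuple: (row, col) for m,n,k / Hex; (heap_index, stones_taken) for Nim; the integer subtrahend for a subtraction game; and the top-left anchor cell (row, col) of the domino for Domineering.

PV length from [X../OOX/..X]: 1 ply

[X../OOX/..X] O move#1: (0,1):-1/XO./OOX/..X, (0,2):+1/X.O/OOX/..X*, (2,0):-1/X../OOX/O.X, (2,1):-1/X../OOX/.OX
[X.O/OOX/..X] end (terminal -1, X#2); searched X../OOX/..X to 6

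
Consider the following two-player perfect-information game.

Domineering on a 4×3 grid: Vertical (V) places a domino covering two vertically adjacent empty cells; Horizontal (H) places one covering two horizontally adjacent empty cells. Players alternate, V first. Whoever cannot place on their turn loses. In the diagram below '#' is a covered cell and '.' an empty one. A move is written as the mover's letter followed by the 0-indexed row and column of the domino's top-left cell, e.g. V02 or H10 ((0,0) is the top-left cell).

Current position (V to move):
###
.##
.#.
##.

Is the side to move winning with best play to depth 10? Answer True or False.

V winning at [###/.##/.#./##.]: True

p1 V@[###/.##/.#./##.]: V10[###/###/##./##.]+1* V22[###/.##/.##/###]+1
p2 H@[###/###/##./##.] terminal -1; root [###/.##/.#./##.] d10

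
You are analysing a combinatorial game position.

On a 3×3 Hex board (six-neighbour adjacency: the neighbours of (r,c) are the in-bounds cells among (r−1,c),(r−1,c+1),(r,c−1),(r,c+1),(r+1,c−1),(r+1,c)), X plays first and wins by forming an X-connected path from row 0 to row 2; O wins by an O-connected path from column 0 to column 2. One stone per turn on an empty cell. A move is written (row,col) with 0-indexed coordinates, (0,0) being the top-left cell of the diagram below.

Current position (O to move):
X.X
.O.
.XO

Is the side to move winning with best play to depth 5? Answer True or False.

p1 O@[X.X/.O./.XO]: (0,1)[XOX/.O./.XO]-1 (1,0)[X.X/OO./.XO]-1 (1,2)[X.X/.OO/.XO]+1* (2,0)[X.X/.O./OXO]-1
p2 X@[X.X/.OO/.XO]: (0,1)[XXX/.OO/.XO]-1* (1,0)[X.X/XOO/.XO]-1 (2,0)[X.X/.OO/XXO]-1
p3 O@[XXX/.OO/.XO]: (1,0)[XXX/OOO/.XO]+1* (2,0)[XXX/.OO/OXO]+1
p4 X@[XXX/OOO/.XO] terminal -1; root [X.X/.O./.XO] d5

O winning at [X.X/.O./.XO]: True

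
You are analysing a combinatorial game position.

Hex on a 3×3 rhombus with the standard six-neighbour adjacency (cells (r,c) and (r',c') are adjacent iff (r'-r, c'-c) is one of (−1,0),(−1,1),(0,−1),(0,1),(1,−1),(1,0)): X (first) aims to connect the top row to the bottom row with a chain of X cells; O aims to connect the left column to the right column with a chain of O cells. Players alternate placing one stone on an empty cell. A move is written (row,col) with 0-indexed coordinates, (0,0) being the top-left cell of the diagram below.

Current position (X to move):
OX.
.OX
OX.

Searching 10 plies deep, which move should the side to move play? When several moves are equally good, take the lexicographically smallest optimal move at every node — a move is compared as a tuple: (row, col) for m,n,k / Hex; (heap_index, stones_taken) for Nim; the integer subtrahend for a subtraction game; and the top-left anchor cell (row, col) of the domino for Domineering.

[OX./.OX/OX.] X move#1: (0,2):+1/OXX/.OX/OX.*, (1,0):-1/OX./XOX/OX., (2,2):-1/OX./.OX/OXX
[OXX/.OX/OX.] end (terminal -1, O#2); searched OX./.OX/OX. to 10

X's best at [OX./.OX/OX.]: (0,2)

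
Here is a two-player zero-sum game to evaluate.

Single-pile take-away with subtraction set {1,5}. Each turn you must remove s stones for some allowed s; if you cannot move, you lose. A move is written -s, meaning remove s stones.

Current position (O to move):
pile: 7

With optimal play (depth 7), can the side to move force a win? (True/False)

[7] O move#1: -1:+1/6*, -5:+1/2
[6] X move#2: -1:-1/5*, -5:-1/1
[5] O move#3: -1:+1/4*, -5:+1/0
[4] X move#4: -1:-1/3*
[3] O move#5: -1:+1/2*
[2] X move#6: -1:-1/1*
[1] O move#7: -1:+1/0*
[0] end (terminal -1, X#8); searched 7 to 7

O winning at [7]: True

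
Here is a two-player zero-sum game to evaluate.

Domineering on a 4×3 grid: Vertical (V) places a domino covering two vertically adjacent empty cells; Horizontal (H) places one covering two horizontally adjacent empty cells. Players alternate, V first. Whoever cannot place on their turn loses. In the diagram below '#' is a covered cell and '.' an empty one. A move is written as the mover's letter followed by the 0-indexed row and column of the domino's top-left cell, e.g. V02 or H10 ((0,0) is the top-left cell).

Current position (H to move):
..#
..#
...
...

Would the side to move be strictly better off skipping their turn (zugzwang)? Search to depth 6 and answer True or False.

[..#/..#/.../...] H move#1: H00:-1/###/..#/.../...*, H10:-1/..#/###/.../..., H20:-1/..#/..#/##./..., H21:-1/..#/..#/.##/..., H30:-1/..#/..#/.../##., H31:-1/..#/..#/.../.##
[###/..#/.../...] V move#2: V10:-1/###/#.#/#../..., V11:+1/###/.##/.#./...*, V20:-1/###/..#/#../#.., V21:+1/###/..#/.#./.#., V22:-1/###/..#/..#/..#
[###/.##/.#./...] H move#3: H30:-1/###/.##/.#./##.*, H31:-1/###/.##/.#./.##
[###/.##/.#./##.] V move#4: V10:+1/###/###/##./##.*, V22:+1/###/.##/.##/###
[###/###/##./##.] end (terminal -1, H#5); searched ..#/..#/.../... to 6
pass branch (V moves first from the same position):
  | [..#/..#/.../...] V move#1: V00:+1/#.#/#.#/.../...*, V01:+1/.##/.##/.../..., V10:-1/..#/#.#/#../..., V11:+1/..#/.##/.#./..., V20:+1/..#/..#/#../#.., V21:+1/..#/..#/.#./.#., V22:+1/..#/..#/..#/..#
  | [#.#/#.#/.../...] H move#2: H20:-1/#.#/#.#/##./...*, H21:-1/#.#/#.#/.##/..., H30:-1/#.#/#.#/.../##., H31:-1/#.#/#.#/.../.##
  | [#.#/#.#/##./...] V move#3: V01:-1/###/###/##./..., V22:+1/#.#/#.#/###/..#*
  | [#.#/#.#/###/..#] H move#4: H30:-1/#.#/#.#/###/###*
  | [#.#/#.#/###/###] V move#5: V01:+1/###/###/###/###*
  | [###/###/###/###] end (terminal -1, H#6); searched ..#/..#/.../... to 6
H moving scores -1; H passing scores -1

zugzwang(..#/..#/.../..., H) = False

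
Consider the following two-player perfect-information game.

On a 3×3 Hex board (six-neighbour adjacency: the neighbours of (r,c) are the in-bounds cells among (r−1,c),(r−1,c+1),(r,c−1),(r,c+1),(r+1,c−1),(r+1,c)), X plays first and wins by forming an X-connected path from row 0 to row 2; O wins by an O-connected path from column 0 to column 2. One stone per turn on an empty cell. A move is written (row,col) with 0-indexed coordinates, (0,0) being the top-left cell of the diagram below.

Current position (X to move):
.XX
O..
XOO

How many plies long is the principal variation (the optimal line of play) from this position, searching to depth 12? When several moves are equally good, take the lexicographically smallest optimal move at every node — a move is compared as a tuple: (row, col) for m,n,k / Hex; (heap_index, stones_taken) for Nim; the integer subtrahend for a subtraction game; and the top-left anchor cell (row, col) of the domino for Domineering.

PV length from [.XX/O../XOO]: 1 ply

ply 1, X at .XX/O../XOO | (0,0)=-1→XXX/O../XOO; (1,1)=+1→.XX/OX./XOO*; (1,2)=-1→.XX/O.X/XOO
ply 2: .XX/OX./XOO is terminal -1 (O); from .XX/O../XOO depth 12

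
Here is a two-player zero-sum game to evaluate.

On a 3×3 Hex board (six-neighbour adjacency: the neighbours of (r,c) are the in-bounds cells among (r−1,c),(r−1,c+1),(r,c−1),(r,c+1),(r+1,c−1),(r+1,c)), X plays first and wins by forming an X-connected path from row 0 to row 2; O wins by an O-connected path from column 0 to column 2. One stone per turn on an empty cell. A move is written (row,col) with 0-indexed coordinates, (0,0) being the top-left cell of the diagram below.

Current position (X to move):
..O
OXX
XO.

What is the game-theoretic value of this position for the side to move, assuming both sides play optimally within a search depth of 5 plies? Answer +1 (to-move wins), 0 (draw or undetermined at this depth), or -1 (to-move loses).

value(..O/OXX/XO., X) = +1

ply 1, X at ..O/OXX/XO. | (0,0)=-1→X.O/OXX/XO.; (0,1)=+1→.XO/OXX/XO.*; (2,2)=-1→..O/OXX/XOX
ply 2: .XO/OXX/XO. is terminal -1 (O); from ..O/OXX/XO. depth 5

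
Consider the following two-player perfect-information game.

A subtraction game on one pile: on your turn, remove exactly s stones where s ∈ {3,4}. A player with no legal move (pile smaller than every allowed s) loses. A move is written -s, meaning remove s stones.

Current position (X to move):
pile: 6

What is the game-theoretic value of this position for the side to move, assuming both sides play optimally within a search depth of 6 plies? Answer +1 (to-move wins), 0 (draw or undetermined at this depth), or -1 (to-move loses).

value(6, X) = +1

[6] X move#1: -3:-1/3, -4:+1/2*
[2] end (terminal -1, O#2); searched 6 to 6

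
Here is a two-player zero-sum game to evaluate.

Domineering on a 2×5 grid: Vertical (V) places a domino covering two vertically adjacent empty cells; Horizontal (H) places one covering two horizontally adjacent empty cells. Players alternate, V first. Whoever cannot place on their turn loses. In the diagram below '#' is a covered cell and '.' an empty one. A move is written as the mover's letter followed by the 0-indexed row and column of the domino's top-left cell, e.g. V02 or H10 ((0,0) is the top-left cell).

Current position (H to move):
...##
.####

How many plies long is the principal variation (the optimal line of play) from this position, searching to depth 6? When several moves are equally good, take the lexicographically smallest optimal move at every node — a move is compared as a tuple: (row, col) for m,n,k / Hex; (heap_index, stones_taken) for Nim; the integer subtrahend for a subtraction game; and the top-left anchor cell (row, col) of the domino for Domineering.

p1 H@[...##/.####]: H00[##.##/.####]+1* H01[.####/.####]-1
p2 V@[##.##/.####] terminal -1; root [...##/.####] d6

PV length from [...##/.####]: 1 ply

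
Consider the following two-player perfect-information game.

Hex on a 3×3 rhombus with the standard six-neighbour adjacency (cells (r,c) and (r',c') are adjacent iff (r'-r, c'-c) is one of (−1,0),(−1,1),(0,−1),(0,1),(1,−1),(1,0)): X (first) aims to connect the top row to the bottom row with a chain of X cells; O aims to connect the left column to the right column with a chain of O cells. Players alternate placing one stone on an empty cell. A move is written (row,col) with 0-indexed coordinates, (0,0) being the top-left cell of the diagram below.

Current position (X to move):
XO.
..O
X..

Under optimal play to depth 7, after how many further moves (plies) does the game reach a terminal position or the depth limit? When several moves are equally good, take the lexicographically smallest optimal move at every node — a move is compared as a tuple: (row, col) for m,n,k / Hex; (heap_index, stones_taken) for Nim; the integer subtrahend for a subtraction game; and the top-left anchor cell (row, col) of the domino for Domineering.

PV length from [XO./..O/X..]: 3 plies

ply 1, X at XO./..O/X.. | (0,2)=+1→XOX/..O/X..*; (1,0)=+1→XO./X.O/X..; (1,1)=+1→XO./.XO/X..; (2,1)=-1→XO./..O/XX.; (2,2)=-1→XO./..O/X.X
ply 2, O at XOX/..O/X.. | (1,0)=-1→XOX/O.O/X..*; (1,1)=-1→XOX/.OO/X..; (2,1)=-1→XOX/..O/XO.; (2,2)=-1→XOX/..O/X.O
ply 3, X at XOX/O.O/X.. | (1,1)=+1→XOX/OXO/X..*; (2,1)=-1→XOX/O.O/XX.; (2,2)=-1→XOX/O.O/X.X
ply 4: XOX/OXO/X.. is terminal -1 (O); from XO./..O/X.. depth 7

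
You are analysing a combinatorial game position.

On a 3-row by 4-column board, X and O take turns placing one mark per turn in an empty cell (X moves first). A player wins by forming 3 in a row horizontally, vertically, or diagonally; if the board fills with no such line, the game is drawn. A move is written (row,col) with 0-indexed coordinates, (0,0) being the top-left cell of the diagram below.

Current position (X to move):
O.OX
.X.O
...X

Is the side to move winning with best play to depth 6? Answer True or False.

X winning at [O.OX/.X.O/...X]: True

ply 1, X at O.OX/.X.O/...X | (0,1)=+1→OXOX/.X.O/...X*; (1,0)=-1→O.OX/XX.O/...X; (1,2)=-1→O.OX/.XXO/...X; (2,0)=-1→O.OX/.X.O/X..X; (2,1)=-1→O.OX/.X.O/.X.X; (2,2)=-1→O.OX/.X.O/..XX
ply 2, O at OXOX/.X.O/...X | (1,0)=-1→OXOX/OX.O/...X*; (1,2)=-1→OXOX/.XOO/...X; (2,0)=-1→OXOX/.X.O/O..X; (2,1)=-1→OXOX/.X.O/.O.X; (2,2)=-1→OXOX/.X.O/..OX
ply 3, X at OXOX/OX.O/...X | (1,2)=+1→OXOX/OXXO/...X*; (2,0)=+1→OXOX/OX.O/X..X; (2,1)=+1→OXOX/OX.O/.X.X; (2,2)=-1→OXOX/OX.O/..XX
ply 4: OXOX/OXXO/...X is terminal -1 (O); from O.OX/.X.O/...X depth 6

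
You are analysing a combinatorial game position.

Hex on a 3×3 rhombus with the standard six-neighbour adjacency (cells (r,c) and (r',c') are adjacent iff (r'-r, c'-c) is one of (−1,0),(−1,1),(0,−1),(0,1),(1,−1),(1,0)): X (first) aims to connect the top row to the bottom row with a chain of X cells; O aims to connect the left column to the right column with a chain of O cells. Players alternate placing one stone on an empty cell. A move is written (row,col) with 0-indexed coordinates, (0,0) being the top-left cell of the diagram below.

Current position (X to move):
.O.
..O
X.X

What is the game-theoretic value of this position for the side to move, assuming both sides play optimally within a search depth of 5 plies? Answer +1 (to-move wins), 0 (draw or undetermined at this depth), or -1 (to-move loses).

ply 1, X at .O./..O/X.X | (0,0)=-1→XO./..O/X.X*; (0,2)=-1→.OX/..O/X.X; (1,0)=-1→.O./X.O/X.X; (1,1)=-1→.O./.XO/X.X; (2,1)=-1→.O./..O/XXX
ply 2, O at XO./..O/X.X | (0,2)=-1→XOO/..O/X.X; (1,0)=+1→XO./O.O/X.X*; (1,1)=-1→XO./.OO/X.X; (2,1)=-1→XO./..O/XOX
ply 3, X at XO./O.O/X.X | (0,2)=-1→XOX/O.O/X.X*; (1,1)=-1→XO./OXO/X.X; (2,1)=-1→XO./O.O/XXX
ply 4, O at XOX/O.O/X.X | (1,1)=+1→XOX/OOO/X.X*; (2,1)=-1→XOX/O.O/XOX
ply 5: XOX/OOO/X.X is terminal -1 (X); from .O./..O/X.X depth 5

value(.O./..O/X.X, X) = -1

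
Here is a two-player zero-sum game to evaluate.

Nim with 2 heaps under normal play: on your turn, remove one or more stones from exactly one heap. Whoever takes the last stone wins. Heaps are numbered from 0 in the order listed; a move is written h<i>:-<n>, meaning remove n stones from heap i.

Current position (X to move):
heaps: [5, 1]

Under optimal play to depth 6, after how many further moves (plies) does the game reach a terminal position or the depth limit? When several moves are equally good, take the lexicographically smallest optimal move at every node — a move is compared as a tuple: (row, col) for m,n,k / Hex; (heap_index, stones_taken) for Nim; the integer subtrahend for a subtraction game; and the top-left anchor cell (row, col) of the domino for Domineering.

[(5,1)] X move#1: h0:-1:-1/(4,1), h0:-2:-1/(3,1), h0:-3:-1/(2,1), h0:-4:+1/(1,1)*, h0:-5:-1/(0,1), h1:-1:-1/(5,0)
[(1,1)] O move#2: h0:-1:-1/(0,1)*, h1:-1:-1/(1,0)
[(0,1)] X move#3: h1:-1:+1/(0,0)*
[(0,0)] end (terminal -1, O#4); searched (5,1) to 6

PV length from [(5,1)]: 3 plies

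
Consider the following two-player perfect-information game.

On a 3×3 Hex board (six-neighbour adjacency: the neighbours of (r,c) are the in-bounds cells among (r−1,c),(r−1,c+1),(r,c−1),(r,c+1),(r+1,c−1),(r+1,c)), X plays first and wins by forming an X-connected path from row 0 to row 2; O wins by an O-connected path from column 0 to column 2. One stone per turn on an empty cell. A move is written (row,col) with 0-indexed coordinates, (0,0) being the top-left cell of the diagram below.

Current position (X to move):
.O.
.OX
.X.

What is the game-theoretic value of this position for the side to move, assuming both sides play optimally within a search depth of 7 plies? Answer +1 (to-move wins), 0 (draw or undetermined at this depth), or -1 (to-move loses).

value(.O./.OX/.X., X) = +1

[.O./.OX/.X.] X move#1: (0,0):-1/XO./.OX/.X., (0,2):+1/.OX/.OX/.X.*, (1,0):-1/.O./XOX/.X., (2,0):-1/.O./.OX/XX., (2,2):-1/.O./.OX/.XX
[.OX/.OX/.X.] end (terminal -1, O#2); searched .O./.OX/.X. to 7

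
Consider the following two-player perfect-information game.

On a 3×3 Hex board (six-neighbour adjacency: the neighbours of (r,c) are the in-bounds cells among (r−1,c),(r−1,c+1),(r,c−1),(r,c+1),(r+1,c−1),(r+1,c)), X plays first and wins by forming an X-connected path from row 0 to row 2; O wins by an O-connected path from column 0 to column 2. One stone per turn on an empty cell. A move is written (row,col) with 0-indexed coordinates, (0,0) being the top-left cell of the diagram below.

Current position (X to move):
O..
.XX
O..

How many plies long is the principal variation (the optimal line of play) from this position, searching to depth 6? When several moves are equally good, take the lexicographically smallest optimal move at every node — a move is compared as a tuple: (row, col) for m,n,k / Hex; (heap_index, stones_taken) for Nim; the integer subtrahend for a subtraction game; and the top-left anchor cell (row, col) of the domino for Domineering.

[O../.XX/O..] X move#1: (0,1):+1/OX./.XX/O..*, (0,2):+1/O.X/.XX/O.., (1,0):+1/O../XXX/O.., (2,1):+1/O../.XX/OX., (2,2):+1/O../.XX/O.X
[OX./.XX/O..] O move#2: (0,2):-1/OXO/.XX/O..*, (1,0):-1/OX./OXX/O.., (2,1):-1/OX./.XX/OO., (2,2):-1/OX./.XX/O.O
[OXO/.XX/O..] X move#3: (1,0):+1/OXO/XXX/O..*, (2,1):+1/OXO/.XX/OX., (2,2):+1/OXO/.XX/O.X
[OXO/XXX/O..] O move#4: (2,1):-1/OXO/XXX/OO.*, (2,2):-1/OXO/XXX/O.O
[OXO/XXX/OO.] X move#5: (2,2):+1/OXO/XXX/OOX*
[OXO/XXX/OOX] end (terminal -1, O#6); searched O../.XX/O.. to 6

PV length from [O../.XX/O..]: 5 plies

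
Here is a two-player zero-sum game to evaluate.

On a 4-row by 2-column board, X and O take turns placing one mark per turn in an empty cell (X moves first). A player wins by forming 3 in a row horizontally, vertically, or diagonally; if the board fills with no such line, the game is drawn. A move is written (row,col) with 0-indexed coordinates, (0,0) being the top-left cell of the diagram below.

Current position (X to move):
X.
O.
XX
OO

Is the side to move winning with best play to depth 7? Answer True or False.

ply 1, X at X./O./XX/OO | (0,1)=+0→XX/O./XX/OO*; (1,1)=+0→X./OX/XX/OO
ply 2, O at XX/O./XX/OO | (1,1)=+0→XX/OO/XX/OO*
ply 3: XX/OO/XX/OO is terminal +0 (X); from X./O./XX/OO depth 7

X winning at [X./O./XX/OO]: False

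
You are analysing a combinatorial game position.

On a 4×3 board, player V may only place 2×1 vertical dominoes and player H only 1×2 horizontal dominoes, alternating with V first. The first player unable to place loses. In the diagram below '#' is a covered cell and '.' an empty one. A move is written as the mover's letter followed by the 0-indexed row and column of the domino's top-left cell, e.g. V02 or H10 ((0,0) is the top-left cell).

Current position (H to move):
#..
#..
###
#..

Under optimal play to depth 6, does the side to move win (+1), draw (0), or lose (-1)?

value(#../#../###/#.., H) = +1

[#../#../###/#..] H move#1: H01:+1/###/#../###/#..*, H11:+1/#../###/###/#.., H31:-1/#../#../###/###
[###/#../###/#..] end (terminal -1, V#2); searched #../#../###/#.. to 6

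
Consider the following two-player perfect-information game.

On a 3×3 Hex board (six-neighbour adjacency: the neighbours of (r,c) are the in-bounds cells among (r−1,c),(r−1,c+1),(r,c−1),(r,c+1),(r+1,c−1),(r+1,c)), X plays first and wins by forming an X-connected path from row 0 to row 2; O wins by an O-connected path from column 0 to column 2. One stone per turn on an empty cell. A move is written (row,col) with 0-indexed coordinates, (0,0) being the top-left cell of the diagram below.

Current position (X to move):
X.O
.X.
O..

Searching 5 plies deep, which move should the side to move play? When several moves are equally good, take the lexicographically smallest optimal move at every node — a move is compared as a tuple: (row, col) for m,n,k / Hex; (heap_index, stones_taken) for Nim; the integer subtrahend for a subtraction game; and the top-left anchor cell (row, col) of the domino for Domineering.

[X.O/.X./O..] X move#1: (0,1):-1/XXO/.X./O.., (1,0):-1/X.O/XX./O.., (1,2):+1/X.O/.XX/O..*, (2,1):+1/X.O/.X./OX., (2,2):+1/X.O/.X./O.X
[X.O/.XX/O..] O move#2: (0,1):-1/XOO/.XX/O..*, (1,0):-1/X.O/OXX/O.., (2,1):-1/X.O/.XX/OO., (2,2):-1/X.O/.XX/O.O
[XOO/.XX/O..] X move#3: (1,0):+1/XOO/XXX/O..*, (2,1):-1/XOO/.XX/OX., (2,2):-1/XOO/.XX/O.X
[XOO/XXX/O..] O move#4: (2,1):-1/XOO/XXX/OO.*, (2,2):-1/XOO/XXX/O.O
[XOO/XXX/OO.] X move#5: (2,2):+1/XOO/XXX/OOX*
[XOO/XXX/OOX] end (terminal -1, O#6); searched X.O/.X./O.. to 5

X's best at [X.O/.X./O..]: (1,2)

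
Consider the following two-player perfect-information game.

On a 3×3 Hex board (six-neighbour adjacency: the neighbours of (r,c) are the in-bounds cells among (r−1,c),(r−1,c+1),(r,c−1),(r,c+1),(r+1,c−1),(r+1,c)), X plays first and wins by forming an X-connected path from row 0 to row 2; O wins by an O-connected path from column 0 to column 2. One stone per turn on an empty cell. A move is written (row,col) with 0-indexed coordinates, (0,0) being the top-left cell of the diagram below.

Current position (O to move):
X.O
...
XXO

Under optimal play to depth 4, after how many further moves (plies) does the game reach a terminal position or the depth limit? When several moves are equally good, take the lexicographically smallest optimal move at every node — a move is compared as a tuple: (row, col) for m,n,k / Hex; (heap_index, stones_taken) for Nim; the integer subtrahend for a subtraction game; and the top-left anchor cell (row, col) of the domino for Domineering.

PV length from [X.O/.../XXO]: 3 plies

ply 1, O at X.O/.../XXO | (0,1)=-1→XOO/.../XXO; (1,0)=+1→X.O/O../XXO*; (1,1)=-1→X.O/.O./XXO; (1,2)=-1→X.O/..O/XXO
ply 2, X at X.O/O../XXO | (0,1)=-1→XXO/O../XXO*; (1,1)=-1→X.O/OX./XXO; (1,2)=-1→X.O/O.X/XXO
ply 3, O at XXO/O../XXO | (1,1)=+1→XXO/OO./XXO*; (1,2)=-1→XXO/O.O/XXO
ply 4: XXO/OO./XXO is terminal -1 (X); from X.O/.../XXO depth 4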